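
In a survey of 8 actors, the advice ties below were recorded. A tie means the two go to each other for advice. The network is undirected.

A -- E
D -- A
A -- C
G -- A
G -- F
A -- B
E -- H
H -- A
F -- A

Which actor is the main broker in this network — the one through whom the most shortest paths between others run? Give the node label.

Unnormalized betweenness of each node: A:19, B:0, C:0, D:0, E:0, F:0, G:0, H:0.
A has the largest value, 19, making it the main broker — the node through which the most shortest paths run.

A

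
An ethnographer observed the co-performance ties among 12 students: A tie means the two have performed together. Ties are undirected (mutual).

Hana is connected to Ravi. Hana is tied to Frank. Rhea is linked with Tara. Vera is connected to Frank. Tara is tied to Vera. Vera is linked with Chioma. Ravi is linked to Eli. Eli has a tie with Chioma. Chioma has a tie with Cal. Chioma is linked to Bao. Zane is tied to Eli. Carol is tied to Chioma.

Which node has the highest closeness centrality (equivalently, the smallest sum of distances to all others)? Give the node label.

Farness (sum of distances to all others) for each node — Bao:29, Cal:29, Carol:29, Chioma:19, Eli:23, Frank:27, Hana:31, Ravi:29, Rhea:39, Tara:29, Vera:21, Zane:33.
The smallest farness is 19, for Chioma, so Chioma has the highest closeness.

Chioma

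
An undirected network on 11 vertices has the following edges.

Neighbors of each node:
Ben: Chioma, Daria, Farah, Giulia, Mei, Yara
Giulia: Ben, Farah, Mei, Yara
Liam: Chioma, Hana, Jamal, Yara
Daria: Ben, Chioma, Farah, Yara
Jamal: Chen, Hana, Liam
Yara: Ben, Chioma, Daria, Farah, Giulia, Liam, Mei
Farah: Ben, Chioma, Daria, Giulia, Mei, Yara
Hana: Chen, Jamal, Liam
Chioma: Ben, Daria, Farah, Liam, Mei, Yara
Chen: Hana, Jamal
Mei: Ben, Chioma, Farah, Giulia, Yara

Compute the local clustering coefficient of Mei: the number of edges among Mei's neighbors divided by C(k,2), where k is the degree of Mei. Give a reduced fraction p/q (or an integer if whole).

Mei's neighbors: Ben, Chioma, Farah, Giulia, and Yara (k = 5).
Possible neighbor pairs: C(5,2) = 10. Edges among them: Ben–Chioma, Ben–Farah, Ben–Giulia, Ben–Yara, Chioma–Farah, Chioma–Yara, Farah–Giulia, Farah–Yara, Giulia–Yara → e = 9.
Clustering(Mei) = 9/10.

9/10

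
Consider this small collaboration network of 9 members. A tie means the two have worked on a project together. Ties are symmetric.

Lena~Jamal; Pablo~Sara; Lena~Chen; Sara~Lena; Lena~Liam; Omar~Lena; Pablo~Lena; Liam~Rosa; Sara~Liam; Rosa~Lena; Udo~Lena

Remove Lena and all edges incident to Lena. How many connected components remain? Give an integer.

5

Without Lena, the remaining ties split the others into: {Liam, Pablo, Rosa, Sara}; {Omar}; {Jamal}; {Udo}; {Chen}.
That's 5 separate components.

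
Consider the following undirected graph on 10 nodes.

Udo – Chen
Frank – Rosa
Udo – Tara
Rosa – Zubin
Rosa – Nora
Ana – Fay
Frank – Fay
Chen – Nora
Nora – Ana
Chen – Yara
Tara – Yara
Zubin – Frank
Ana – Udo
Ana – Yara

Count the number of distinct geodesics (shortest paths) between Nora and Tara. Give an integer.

4

The shortest distance is 3. The length-3 paths are: Nora–Ana–Yara–Tara; Nora–Chen–Yara–Tara; Nora–Ana–Udo–Tara; Nora–Chen–Udo–Tara.
That gives 4 distinct shortest paths.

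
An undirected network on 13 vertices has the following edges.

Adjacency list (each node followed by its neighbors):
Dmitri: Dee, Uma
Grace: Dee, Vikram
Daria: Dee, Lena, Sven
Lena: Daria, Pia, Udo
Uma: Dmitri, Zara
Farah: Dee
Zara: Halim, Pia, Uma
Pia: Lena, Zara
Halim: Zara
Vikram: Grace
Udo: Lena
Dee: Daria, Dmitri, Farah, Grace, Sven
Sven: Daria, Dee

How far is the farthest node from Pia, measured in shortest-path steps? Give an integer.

Distances from Pia: Daria:2, Dee:3, Dmitri:3, Farah:4, Grace:4, Halim:2, Lena:1, Sven:3, Udo:2, Uma:2, Vikram:5, Zara:1.
The largest is 5 (to Vikram), so the eccentricity of Pia is 5.

5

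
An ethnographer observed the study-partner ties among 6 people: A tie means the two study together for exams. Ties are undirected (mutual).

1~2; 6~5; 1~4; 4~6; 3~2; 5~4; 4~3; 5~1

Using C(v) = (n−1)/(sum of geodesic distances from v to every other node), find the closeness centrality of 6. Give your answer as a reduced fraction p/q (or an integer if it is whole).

5/9

Distances from 6: 1:2, 2:3, 3:2, 4:1, 5:1. Sum = 9.
n = 6, so closeness = 5/9.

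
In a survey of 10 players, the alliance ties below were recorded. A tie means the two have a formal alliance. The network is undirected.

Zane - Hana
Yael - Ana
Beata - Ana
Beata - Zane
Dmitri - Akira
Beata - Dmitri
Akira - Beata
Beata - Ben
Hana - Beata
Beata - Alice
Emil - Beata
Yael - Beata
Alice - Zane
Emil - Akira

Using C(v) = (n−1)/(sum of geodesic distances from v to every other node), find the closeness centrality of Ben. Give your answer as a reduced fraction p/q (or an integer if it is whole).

Distances from Ben: Akira:2, Alice:2, Ana:2, Beata:1, Dmitri:2, Emil:2, Hana:2, Yael:2, Zane:2. Sum = 17.
n = 10, so closeness = 9/17.

9/17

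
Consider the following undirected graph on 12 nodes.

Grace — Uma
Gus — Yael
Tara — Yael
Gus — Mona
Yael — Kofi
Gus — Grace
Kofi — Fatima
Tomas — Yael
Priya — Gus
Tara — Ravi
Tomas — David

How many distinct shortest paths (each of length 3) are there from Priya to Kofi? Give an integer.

1

The shortest distance is 3, and the only length-3 path is Priya–Gus–Yael–Kofi. So there is exactly 1 shortest path.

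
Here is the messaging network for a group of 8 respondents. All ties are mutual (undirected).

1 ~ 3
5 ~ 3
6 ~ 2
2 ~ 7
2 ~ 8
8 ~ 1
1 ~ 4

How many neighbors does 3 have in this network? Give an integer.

3 is directly tied to 1 and 5. That is 2 neighbors, so the degree of 3 is 2.

2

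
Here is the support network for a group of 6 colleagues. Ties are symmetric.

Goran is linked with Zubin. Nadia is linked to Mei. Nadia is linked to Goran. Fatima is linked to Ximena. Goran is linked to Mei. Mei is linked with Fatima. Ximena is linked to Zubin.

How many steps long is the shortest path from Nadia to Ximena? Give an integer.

3

One shortest route is Nadia – Mei – Fatima – Ximena, which uses 3 edges, and at distance 2 from Nadia we only reach {Fatima, Zubin}, which does not include Ximena. So d(Nadia,Ximena) = 3.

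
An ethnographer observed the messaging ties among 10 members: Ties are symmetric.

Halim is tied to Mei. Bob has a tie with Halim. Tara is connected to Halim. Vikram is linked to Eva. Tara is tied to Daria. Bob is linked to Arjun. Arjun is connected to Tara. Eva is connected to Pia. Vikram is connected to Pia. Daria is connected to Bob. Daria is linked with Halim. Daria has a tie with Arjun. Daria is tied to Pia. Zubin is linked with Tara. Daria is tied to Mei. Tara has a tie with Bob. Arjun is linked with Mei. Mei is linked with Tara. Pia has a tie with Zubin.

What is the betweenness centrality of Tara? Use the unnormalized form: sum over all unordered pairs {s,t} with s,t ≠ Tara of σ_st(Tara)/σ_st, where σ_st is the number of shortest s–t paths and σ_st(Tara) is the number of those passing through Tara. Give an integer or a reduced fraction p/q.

Pairs whose geodesics pass through Tara — Zubin–Daria: 1/2; Zubin–Mei: 1; Zubin–Bob: 1; Zubin–Arjun: 1; Zubin–Halim: 1; Mei–Bob: 1/4; Arjun–Halim: 1/4.
All other pairs contribute 0.
Summing the contributions gives betweenness(Tara) = 5.

5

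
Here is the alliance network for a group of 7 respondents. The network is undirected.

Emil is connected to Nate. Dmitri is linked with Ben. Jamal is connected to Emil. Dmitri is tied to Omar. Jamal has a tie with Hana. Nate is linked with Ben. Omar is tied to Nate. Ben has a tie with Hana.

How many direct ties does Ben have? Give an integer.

Ben is directly tied to Dmitri, Hana, and Nate. That is 3 neighbors, so the degree of Ben is 3.

3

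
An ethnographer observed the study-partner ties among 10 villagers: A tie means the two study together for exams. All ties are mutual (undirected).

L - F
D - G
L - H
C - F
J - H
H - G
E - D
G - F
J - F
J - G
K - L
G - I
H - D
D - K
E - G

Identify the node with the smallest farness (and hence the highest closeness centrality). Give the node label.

Farness (sum of distances to all others) for each node — C:22, D:15, E:18, F:14, G:12, H:15, I:20, J:16, K:19, L:17.
The smallest farness is 12, for G, so G has the highest closeness.

G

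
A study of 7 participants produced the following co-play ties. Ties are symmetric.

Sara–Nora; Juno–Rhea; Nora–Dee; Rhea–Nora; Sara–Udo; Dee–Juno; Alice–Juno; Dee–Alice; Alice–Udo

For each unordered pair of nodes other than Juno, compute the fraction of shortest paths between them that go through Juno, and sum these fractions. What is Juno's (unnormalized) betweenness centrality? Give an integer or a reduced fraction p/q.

2

Pairs whose geodesics pass through Juno — Alice–Rhea: 1; Udo–Rhea: 1/2; Rhea–Dee: 1/2.
All other pairs contribute 0.
Summing the contributions gives betweenness(Juno) = 2.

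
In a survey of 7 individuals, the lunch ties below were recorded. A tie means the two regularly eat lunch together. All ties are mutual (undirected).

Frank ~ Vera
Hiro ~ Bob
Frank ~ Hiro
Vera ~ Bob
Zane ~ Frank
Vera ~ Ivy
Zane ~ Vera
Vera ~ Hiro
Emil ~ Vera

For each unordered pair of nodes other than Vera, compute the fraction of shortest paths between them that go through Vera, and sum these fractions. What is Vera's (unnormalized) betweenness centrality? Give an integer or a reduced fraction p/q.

Pairs whose geodesics pass through Vera — Zane–Hiro: 1/2; Zane–Ivy: 1; Zane–Emil: 1; Zane–Bob: 1; Hiro–Ivy: 1; Hiro–Emil: 1; Ivy–Emil: 1; Ivy–Frank: 1; Ivy–Bob: 1; Emil–Frank: 1; Emil–Bob: 1; Frank–Bob: 1/2.
All other pairs contribute 0.
Summing the contributions gives betweenness(Vera) = 11.

11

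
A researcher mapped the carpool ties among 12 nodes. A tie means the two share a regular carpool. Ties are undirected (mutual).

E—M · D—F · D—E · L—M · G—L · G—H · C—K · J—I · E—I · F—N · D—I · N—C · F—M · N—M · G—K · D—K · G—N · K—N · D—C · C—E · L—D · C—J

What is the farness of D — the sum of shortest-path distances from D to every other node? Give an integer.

Distances from D: C:1, E:1, F:1, G:2, H:3, I:1, J:2, K:1, L:1, M:2, N:2.
Sum = 1 + 1 + 1 + 2 + 3 + 1 + 2 + 1 + 1 + 2 + 2 = 17.

17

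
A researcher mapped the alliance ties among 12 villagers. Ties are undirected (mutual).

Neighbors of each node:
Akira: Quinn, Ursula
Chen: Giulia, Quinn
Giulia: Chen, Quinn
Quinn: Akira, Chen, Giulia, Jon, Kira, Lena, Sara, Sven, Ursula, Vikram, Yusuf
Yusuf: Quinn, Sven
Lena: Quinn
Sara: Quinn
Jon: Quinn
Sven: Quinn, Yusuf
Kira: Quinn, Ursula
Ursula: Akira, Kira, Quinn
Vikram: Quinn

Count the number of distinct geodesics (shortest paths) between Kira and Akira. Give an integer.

The shortest distance is 2. The length-2 paths are: Kira–Quinn–Akira; Kira–Ursula–Akira.
That gives 2 distinct shortest paths.

2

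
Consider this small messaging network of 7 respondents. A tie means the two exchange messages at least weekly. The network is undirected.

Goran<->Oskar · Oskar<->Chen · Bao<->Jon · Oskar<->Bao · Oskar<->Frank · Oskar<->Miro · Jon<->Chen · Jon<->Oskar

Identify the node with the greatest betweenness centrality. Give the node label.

Unnormalized betweenness of each node: Bao:0, Chen:0, Frank:0, Goran:0, Jon:1/2, Miro:0, Oskar:25/2.
Oskar has the largest value, 25/2, making it the main broker — the node through which the most shortest paths run.

Oskar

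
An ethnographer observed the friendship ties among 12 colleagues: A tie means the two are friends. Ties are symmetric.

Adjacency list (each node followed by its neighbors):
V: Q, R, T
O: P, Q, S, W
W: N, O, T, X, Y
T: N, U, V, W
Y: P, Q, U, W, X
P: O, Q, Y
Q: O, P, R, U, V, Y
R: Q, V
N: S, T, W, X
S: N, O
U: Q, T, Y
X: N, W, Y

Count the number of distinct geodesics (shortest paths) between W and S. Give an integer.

2

The shortest distance is 2. The length-2 paths are: W–N–S; W–O–S.
That gives 2 distinct shortest paths.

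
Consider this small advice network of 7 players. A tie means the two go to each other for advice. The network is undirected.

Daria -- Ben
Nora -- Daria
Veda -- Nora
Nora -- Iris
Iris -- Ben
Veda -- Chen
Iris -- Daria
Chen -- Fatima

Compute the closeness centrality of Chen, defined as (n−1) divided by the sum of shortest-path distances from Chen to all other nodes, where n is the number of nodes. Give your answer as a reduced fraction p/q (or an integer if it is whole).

3/7

Distances from Chen: Ben:4, Daria:3, Fatima:1, Iris:3, Nora:2, Veda:1. Sum = 14.
n = 7, so closeness = 6/14 = 3/7.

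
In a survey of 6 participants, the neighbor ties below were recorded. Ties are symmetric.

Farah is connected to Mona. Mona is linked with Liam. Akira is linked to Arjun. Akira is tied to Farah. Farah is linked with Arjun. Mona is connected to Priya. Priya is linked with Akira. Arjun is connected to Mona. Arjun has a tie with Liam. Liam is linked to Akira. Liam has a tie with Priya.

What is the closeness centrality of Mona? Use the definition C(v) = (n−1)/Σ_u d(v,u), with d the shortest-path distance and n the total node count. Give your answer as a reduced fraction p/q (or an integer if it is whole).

5/6

Distances from Mona: Akira:2, Arjun:1, Farah:1, Liam:1, Priya:1. Sum = 6.
n = 6, so closeness = 5/6.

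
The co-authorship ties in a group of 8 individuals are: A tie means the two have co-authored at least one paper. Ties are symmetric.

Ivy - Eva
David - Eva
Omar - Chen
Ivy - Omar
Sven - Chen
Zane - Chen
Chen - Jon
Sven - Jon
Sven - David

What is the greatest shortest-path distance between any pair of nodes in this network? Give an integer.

4

Eccentricity of each node (its greatest distance to any other): Chen:3, David:3, Eva:4, Ivy:3, Jon:3, Omar:3, Sven:3, Zane:4.
The maximum eccentricity is 4, realized for instance by the pair Eva–Zane via Eva – David – Sven – Chen – Zane. So the diameter is 4.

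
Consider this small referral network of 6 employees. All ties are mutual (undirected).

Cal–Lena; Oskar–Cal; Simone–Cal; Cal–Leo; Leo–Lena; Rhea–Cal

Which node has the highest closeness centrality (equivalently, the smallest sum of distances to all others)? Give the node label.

Farness (sum of distances to all others) for each node — Cal:5, Lena:8, Leo:8, Oskar:9, Rhea:9, Simone:9.
The smallest farness is 5, for Cal, so Cal has the highest closeness.

Cal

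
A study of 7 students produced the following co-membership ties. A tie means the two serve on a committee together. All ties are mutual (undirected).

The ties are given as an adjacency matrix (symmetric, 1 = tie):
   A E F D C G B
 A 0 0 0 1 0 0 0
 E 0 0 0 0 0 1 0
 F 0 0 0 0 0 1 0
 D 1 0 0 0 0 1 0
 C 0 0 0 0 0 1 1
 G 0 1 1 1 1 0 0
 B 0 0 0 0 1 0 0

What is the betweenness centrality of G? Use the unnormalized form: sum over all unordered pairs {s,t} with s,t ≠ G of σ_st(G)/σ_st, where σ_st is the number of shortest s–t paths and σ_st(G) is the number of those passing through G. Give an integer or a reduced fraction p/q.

13

Pairs whose geodesics pass through G — A–E: 1; A–F: 1; A–C: 1; A–B: 1; E–F: 1; E–D: 1; E–C: 1; E–B: 1; F–D: 1; F–C: 1; F–B: 1; D–C: 1; D–B: 1.
All other pairs contribute 0.
Summing the contributions gives betweenness(G) = 13.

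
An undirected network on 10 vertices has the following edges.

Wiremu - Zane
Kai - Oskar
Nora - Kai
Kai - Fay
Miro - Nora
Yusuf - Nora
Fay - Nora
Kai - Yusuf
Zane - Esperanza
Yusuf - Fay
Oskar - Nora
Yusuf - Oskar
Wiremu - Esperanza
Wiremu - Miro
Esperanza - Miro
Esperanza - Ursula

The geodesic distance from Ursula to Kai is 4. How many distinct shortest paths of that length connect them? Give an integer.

The shortest distance is 4, and the only length-4 path is Ursula–Esperanza–Miro–Nora–Kai. So there is exactly 1 shortest path.

1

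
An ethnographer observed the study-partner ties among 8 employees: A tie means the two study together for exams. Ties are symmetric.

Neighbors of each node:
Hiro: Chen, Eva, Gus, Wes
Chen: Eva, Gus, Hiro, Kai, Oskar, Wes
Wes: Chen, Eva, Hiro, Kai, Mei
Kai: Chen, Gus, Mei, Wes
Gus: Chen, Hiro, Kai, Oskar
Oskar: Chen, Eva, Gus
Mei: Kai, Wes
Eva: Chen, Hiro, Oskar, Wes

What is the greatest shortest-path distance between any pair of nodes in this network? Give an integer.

Eccentricity of each node (its greatest distance to any other): Chen:2, Eva:2, Gus:2, Hiro:2, Kai:2, Mei:3, Oskar:3, Wes:2.
The maximum eccentricity is 3, realized for instance by the pair Oskar–Mei via Oskar – Chen – Wes – Mei. So the diameter is 3.

3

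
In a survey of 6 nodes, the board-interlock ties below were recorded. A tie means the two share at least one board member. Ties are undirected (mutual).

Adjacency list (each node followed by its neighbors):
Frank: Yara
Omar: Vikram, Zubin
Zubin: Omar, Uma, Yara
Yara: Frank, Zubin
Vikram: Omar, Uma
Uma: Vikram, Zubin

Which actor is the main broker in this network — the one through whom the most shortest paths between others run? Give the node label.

Unnormalized betweenness of each node: Frank:0, Omar:3/2, Uma:3/2, Vikram:1/2, Yara:4, Zubin:13/2.
Zubin has the largest value, 13/2, making it the main broker — the node through which the most shortest paths run.

Zubin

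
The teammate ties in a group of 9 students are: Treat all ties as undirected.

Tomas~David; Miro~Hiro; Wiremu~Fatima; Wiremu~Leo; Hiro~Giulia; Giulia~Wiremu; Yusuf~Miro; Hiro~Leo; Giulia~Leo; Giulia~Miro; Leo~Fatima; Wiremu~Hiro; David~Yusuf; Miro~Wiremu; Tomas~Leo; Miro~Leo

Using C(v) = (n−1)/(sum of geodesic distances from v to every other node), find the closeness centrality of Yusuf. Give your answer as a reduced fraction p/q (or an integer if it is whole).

8/15

Distances from Yusuf: David:1, Fatima:3, Giulia:2, Hiro:2, Leo:2, Miro:1, Tomas:2, Wiremu:2. Sum = 15.
n = 9, so closeness = 8/15.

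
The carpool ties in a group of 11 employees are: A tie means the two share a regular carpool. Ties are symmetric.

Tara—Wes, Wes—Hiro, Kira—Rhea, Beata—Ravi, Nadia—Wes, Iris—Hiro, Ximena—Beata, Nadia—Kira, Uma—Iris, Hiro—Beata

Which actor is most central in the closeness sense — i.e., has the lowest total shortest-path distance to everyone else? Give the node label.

Hiro

Farness (sum of distances to all others) for each node — Beata:25, Hiro:20, Iris:27, Kira:33, Nadia:26, Ravi:34, Rhea:42, Tara:30, Uma:36, Wes:21, Ximena:34.
The smallest farness is 20, for Hiro, so Hiro has the highest closeness.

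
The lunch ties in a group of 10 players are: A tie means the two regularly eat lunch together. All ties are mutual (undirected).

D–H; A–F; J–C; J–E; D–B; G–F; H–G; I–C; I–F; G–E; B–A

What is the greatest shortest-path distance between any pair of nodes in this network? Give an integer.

5

Eccentricity of each node (its greatest distance to any other): A:4, B:5, C:5, D:5, E:4, F:3, G:3, H:4, I:4, J:5.
The maximum eccentricity is 5, realized for instance by the pair D–C via D – H – G – F – I – C. So the diameter is 5.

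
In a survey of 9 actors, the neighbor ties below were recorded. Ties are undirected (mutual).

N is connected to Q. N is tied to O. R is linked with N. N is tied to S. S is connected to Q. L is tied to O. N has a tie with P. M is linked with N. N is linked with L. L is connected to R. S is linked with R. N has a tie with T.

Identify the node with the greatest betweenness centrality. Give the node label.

N

Unnormalized betweenness of each node: L:1/2, M:0, N:45/2, O:0, P:0, Q:0, R:1/2, S:1/2, T:0.
N has the largest value, 45/2, making it the main broker — the node through which the most shortest paths run.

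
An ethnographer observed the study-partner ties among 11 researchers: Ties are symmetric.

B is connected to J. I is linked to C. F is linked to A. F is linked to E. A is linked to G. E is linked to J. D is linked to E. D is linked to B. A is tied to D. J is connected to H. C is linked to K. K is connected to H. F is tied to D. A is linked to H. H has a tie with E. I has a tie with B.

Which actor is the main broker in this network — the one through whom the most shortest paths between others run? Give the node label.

Unnormalized betweenness of each node: A:34/3, B:53/6, C:2, D:8, E:23/6, F:2/3, G:0, H:40/3, I:10/3, J:3, K:17/3.
H has the largest value, 40/3, making it the main broker — the node through which the most shortest paths run.

H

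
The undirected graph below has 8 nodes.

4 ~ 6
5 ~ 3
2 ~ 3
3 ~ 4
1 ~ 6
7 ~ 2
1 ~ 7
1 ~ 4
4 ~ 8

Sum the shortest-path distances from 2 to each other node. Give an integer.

Distances from 2: 1:2, 3:1, 4:2, 5:2, 6:3, 7:1, 8:3.
Sum = 2 + 1 + 2 + 2 + 3 + 1 + 3 = 14.

14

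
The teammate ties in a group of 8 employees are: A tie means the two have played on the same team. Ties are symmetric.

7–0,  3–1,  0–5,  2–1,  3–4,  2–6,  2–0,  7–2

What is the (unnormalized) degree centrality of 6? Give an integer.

1

6 is directly tied to 2. That is 1 neighbor, so the degree of 6 is 1.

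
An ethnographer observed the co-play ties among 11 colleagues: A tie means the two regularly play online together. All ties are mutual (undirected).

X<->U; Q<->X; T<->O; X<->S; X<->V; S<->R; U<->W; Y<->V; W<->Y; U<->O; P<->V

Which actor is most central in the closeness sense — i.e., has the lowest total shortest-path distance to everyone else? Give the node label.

X

Farness (sum of distances to all others) for each node — O:26, P:30, Q:26, R:33, S:24, T:35, U:19, V:21, W:24, X:17, Y:25.
The smallest farness is 17, for X, so X has the highest closeness.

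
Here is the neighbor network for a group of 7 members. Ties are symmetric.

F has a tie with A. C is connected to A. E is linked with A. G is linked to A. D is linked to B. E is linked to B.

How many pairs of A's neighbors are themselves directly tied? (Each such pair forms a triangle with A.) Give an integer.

0

A's neighbors are C, E, F, and G, but none of them are tied to each other, so no triangle contains A.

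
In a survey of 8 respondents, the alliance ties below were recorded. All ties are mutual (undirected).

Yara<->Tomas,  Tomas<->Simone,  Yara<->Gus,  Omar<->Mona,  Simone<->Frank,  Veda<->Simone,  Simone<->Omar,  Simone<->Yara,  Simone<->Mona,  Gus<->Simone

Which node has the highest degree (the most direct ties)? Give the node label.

Simone

Degrees — Frank:1, Gus:2, Mona:2, Omar:2, Simone:7, Tomas:2, Veda:1, Yara:3.
The maximum is 7, attained only by Simone.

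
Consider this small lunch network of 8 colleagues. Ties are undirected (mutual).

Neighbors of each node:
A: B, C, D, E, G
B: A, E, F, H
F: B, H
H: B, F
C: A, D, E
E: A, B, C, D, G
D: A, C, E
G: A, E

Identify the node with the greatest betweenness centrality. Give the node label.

B

Unnormalized betweenness of each node: A:11/2, B:10, C:0, D:0, E:11/2, F:0, G:0, H:0.
B has the largest value, 10, making it the main broker — the node through which the most shortest paths run.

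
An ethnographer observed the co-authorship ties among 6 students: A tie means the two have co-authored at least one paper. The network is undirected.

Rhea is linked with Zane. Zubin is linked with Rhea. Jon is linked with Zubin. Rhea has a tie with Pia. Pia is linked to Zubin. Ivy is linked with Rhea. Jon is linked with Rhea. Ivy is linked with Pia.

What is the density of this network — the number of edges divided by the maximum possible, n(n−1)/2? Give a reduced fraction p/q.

8/15

There are 8 edges and 6 nodes, so the maximum possible is C(6,2) = 15.
Density = 8/15.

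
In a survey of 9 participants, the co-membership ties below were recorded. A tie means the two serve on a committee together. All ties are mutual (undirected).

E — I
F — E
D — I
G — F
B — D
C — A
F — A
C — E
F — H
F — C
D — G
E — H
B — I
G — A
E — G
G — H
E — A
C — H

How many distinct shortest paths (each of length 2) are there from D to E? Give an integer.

The shortest distance is 2. The length-2 paths are: D–I–E; D–G–E.
That gives 2 distinct shortest paths.

2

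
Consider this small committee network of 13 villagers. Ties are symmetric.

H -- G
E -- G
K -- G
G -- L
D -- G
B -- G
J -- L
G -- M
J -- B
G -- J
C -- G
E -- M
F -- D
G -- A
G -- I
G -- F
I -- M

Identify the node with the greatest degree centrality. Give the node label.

Degrees — A:1, B:2, C:1, D:2, E:2, F:2, G:12, H:1, I:2, J:3, K:1, L:2, M:3.
The maximum is 12, attained only by G.

G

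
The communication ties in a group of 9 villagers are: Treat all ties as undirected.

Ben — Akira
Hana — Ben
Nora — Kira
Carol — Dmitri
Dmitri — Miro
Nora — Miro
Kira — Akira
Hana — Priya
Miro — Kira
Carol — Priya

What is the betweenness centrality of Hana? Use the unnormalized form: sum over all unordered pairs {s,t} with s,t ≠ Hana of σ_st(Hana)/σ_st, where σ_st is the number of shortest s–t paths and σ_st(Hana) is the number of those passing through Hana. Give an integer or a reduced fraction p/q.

9/2

Pairs whose geodesics pass through Hana — Dmitri–Ben: 1/2; Carol–Ben: 1; Carol–Akira: 1/2; Priya–Ben: 1; Priya–Akira: 1; Priya–Kira: 1/2.
All other pairs contribute 0.
Summing the contributions gives betweenness(Hana) = 9/2.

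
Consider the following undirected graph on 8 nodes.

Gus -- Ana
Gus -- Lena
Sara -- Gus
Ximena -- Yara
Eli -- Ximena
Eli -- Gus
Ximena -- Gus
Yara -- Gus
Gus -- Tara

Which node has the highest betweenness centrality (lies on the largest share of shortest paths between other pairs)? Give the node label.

Gus

Unnormalized betweenness of each node: Ana:0, Eli:0, Gus:37/2, Lena:0, Sara:0, Tara:0, Ximena:1/2, Yara:0.
Gus has the largest value, 37/2, making it the main broker — the node through which the most shortest paths run.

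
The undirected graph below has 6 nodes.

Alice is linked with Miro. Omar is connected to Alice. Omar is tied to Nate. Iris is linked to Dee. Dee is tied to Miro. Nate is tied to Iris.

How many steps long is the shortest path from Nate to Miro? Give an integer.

One shortest route is Nate – Omar – Alice – Miro, which uses 3 edges, and at distance 2 from Nate we only reach {Alice, Dee}, which does not include Miro. So d(Nate,Miro) = 3.

3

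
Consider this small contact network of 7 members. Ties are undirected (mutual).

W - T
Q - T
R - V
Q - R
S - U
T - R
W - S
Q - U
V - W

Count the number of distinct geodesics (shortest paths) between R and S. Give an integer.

The shortest distance is 3. The length-3 paths are: R–Q–U–S; R–T–W–S; R–V–W–S.
That gives 3 distinct shortest paths.

3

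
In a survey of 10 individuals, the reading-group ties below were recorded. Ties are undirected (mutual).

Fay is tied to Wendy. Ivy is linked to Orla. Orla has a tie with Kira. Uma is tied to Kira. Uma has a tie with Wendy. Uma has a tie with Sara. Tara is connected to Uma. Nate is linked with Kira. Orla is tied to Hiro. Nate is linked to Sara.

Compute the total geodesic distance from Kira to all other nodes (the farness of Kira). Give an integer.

Distances from Kira: Fay:3, Hiro:2, Ivy:2, Nate:1, Orla:1, Sara:2, Tara:2, Uma:1, Wendy:2.
Sum = 3 + 2 + 2 + 1 + 1 + 2 + 2 + 1 + 2 = 16.

16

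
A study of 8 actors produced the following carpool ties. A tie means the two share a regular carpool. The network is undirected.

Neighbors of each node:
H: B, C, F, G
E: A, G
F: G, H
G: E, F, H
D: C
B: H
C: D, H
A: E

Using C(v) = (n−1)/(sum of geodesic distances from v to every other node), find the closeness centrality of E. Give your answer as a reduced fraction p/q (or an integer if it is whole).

7/16

Distances from E: A:1, B:3, C:3, D:4, F:2, G:1, H:2. Sum = 16.
n = 8, so closeness = 7/16.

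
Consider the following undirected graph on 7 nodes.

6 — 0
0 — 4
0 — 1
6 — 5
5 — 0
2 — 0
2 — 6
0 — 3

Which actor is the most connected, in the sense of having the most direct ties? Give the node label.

0

Degrees — 0:6, 1:1, 2:2, 3:1, 4:1, 5:2, 6:3.
The maximum is 6, attained only by 0.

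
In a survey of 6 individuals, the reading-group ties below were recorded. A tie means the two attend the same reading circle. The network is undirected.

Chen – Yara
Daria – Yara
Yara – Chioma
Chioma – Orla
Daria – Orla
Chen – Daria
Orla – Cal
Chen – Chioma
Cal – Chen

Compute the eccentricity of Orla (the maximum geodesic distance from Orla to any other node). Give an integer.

Distances from Orla: Cal:1, Chen:2, Chioma:1, Daria:1, Yara:2.
The largest is 2 (to Yara and Chen), so the eccentricity of Orla is 2.

2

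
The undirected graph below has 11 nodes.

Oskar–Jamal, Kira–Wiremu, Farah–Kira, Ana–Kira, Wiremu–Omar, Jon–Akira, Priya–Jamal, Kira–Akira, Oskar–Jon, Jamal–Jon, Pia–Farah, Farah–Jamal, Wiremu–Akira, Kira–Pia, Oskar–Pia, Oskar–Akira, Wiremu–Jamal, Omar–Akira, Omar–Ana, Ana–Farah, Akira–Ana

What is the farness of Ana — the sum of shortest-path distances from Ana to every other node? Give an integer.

Distances from Ana: Akira:1, Farah:1, Jamal:2, Jon:2, Kira:1, Omar:1, Oskar:2, Pia:2, Priya:3, Wiremu:2.
Sum = 1 + 1 + 2 + 2 + 1 + 1 + 2 + 2 + 3 + 2 = 17.

17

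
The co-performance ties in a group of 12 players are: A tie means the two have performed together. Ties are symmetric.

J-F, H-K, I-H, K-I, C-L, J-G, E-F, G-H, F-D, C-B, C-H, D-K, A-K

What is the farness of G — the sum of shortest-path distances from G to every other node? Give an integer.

Distances from G: A:3, B:3, C:2, D:3, E:3, F:2, H:1, I:2, J:1, K:2, L:3.
Sum = 3 + 3 + 2 + 3 + 3 + 2 + 1 + 2 + 1 + 2 + 3 = 25.

25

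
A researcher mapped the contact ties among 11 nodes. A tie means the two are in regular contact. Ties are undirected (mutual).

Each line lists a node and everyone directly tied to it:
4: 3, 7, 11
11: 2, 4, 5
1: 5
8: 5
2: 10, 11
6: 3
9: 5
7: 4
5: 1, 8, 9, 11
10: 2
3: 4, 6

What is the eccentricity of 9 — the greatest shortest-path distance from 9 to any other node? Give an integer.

Distances from 9: 1:2, 2:3, 3:4, 4:3, 5:1, 6:5, 7:4, 8:2, 10:4, 11:2.
The largest is 5 (to 6), so the eccentricity of 9 is 5.

5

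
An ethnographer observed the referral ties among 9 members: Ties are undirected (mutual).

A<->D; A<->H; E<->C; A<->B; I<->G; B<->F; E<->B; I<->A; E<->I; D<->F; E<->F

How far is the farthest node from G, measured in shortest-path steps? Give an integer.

Distances from G: A:2, B:3, C:3, D:3, E:2, F:3, H:3, I:1.
The largest is 3 (to B, D, H, C, and F), so the eccentricity of G is 3.

3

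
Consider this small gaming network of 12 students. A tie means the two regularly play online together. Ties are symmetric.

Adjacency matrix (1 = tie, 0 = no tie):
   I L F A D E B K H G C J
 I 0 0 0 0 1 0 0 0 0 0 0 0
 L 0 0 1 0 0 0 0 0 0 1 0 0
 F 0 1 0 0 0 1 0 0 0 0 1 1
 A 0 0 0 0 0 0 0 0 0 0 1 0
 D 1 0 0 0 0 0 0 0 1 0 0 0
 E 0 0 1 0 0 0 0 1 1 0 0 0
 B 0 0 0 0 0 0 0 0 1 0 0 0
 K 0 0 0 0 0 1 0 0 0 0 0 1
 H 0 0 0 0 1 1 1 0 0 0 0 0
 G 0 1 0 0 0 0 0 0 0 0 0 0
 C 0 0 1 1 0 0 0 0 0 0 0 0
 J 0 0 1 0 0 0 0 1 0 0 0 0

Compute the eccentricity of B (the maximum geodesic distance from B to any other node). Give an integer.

Distances from B: A:5, C:4, D:2, E:2, F:3, G:5, H:1, I:3, J:4, K:3, L:4.
The largest is 5 (to G and A), so the eccentricity of B is 5.

5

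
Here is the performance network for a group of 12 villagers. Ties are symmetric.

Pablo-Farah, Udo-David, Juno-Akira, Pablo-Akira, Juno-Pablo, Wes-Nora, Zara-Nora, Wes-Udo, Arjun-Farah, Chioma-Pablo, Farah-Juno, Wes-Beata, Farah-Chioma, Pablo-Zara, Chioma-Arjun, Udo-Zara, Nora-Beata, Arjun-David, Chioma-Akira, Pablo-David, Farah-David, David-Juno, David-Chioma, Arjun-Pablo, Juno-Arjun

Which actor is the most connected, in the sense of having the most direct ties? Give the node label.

Degrees — Akira:3, Arjun:5, Beata:2, Chioma:5, David:6, Farah:5, Juno:5, Nora:3, Pablo:7, Udo:3, Wes:3, Zara:3.
The maximum is 7, attained only by Pablo.

Pablo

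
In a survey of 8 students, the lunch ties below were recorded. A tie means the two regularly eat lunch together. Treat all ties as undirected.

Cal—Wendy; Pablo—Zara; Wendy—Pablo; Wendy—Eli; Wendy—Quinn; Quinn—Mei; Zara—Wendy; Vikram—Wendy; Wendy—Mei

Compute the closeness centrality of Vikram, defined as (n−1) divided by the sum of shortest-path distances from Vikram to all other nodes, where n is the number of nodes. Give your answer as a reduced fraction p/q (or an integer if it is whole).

Distances from Vikram: Cal:2, Eli:2, Mei:2, Pablo:2, Quinn:2, Wendy:1, Zara:2. Sum = 13.
n = 8, so closeness = 7/13.

7/13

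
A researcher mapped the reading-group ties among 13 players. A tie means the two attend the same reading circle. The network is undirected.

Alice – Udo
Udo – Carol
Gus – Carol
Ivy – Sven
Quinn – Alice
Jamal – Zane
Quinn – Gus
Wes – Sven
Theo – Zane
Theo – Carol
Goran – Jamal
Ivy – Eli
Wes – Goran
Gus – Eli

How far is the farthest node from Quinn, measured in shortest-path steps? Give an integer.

6

Distances from Quinn: Alice:1, Carol:2, Eli:2, Goran:6, Gus:1, Ivy:3, Jamal:5, Sven:4, Theo:3, Udo:2, Wes:5, Zane:4.
The largest is 6 (to Goran), so the eccentricity of Quinn is 6.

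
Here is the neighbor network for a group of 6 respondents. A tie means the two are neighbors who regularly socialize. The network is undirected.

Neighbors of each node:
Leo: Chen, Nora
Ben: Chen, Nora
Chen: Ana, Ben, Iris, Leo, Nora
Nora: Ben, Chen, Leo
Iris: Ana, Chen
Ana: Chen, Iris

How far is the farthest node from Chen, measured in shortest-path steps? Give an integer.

1

Distances from Chen: Ana:1, Ben:1, Iris:1, Leo:1, Nora:1.
The largest is 1 (to Nora, Leo, Ana, Ben, and Iris), so the eccentricity of Chen is 1.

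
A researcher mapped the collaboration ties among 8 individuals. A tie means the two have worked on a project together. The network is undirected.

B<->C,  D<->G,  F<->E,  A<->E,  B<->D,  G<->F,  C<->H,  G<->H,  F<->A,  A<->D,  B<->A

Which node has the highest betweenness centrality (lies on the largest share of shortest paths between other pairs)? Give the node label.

A

Unnormalized betweenness of each node: A:5, B:23/6, C:4/3, D:11/6, E:0, F:17/6, G:14/3, H:3/2.
A has the largest value, 5, making it the main broker — the node through which the most shortest paths run.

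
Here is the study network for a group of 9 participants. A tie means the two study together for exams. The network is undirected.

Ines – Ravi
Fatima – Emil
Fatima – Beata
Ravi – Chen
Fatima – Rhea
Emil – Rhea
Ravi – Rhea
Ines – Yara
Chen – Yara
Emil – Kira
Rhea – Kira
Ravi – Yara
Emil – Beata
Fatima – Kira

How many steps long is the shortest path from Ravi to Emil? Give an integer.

2

One shortest route is Ravi – Rhea – Emil, which uses 2 edges, and Ravi and Emil are not directly tied, so nothing shorter exists. So d(Ravi,Emil) = 2.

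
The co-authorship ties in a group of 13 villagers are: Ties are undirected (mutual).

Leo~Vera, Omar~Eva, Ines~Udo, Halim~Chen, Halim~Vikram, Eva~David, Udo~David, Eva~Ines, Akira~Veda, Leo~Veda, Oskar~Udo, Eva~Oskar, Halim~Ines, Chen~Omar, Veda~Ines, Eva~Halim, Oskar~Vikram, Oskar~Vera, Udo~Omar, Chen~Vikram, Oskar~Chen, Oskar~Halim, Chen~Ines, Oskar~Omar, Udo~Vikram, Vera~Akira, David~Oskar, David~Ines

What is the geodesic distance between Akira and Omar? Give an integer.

One shortest route is Akira – Vera – Oskar – Omar, which uses 3 edges, and at distance 2 from Akira we only reach {Ines, Leo, Oskar}, which does not include Omar. So d(Akira,Omar) = 3.

3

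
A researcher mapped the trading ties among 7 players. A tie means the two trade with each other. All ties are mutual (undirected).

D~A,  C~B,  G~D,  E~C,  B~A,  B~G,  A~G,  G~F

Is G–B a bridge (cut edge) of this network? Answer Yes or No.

No

Even without that edge, G still reaches B via G – A – B, so the network stays connected. Not a bridge.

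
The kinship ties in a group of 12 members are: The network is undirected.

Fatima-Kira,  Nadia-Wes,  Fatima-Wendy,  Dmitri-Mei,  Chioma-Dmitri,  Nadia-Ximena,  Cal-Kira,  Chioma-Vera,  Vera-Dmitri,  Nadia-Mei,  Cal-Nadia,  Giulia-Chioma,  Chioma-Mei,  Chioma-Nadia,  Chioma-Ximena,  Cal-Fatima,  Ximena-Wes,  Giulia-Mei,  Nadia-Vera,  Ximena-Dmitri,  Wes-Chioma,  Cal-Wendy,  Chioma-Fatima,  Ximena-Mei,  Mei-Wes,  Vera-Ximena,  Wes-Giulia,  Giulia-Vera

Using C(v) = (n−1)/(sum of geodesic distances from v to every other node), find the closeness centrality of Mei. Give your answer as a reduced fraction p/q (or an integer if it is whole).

Distances from Mei: Cal:2, Chioma:1, Dmitri:1, Fatima:2, Giulia:1, Kira:3, Nadia:1, Vera:2, Wendy:3, Wes:1, Ximena:1. Sum = 18.
n = 12, so closeness = 11/18.

11/18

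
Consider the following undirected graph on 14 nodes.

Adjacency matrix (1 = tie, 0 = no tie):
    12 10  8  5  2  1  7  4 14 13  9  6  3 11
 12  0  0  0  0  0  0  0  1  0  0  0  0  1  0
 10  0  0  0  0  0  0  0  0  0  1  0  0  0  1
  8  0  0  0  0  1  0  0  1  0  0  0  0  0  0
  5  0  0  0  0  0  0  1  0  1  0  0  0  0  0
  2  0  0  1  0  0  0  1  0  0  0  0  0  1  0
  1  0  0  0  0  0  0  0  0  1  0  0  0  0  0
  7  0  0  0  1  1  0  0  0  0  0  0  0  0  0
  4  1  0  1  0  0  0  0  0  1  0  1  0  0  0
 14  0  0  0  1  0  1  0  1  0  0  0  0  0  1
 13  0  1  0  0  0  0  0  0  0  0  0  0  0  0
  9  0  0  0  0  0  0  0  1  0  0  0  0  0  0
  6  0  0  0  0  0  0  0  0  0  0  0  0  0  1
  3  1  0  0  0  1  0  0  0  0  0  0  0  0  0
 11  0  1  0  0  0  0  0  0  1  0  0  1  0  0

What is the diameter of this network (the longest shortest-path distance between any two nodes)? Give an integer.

6

Eccentricity of each node (its greatest distance to any other): 1:4, 2:6, 3:6, 4:4, 5:4, 6:5, 7:5, 8:5, 9:5, 10:5, 11:4, 12:5, 13:6, 14:3.
The maximum eccentricity is 6, realized for instance by the pair 2–13 via 2 – 7 – 5 – 14 – 11 – 10 – 13. So the diameter is 6.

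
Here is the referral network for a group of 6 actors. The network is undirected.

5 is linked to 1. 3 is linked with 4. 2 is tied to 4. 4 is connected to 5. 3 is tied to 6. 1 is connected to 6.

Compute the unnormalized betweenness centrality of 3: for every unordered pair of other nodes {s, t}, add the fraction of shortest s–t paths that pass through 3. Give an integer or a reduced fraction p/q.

Pairs whose geodesics pass through 3 — 4–6: 1; 2–6: 1.
All other pairs contribute 0.
Summing the contributions gives betweenness(3) = 2.

2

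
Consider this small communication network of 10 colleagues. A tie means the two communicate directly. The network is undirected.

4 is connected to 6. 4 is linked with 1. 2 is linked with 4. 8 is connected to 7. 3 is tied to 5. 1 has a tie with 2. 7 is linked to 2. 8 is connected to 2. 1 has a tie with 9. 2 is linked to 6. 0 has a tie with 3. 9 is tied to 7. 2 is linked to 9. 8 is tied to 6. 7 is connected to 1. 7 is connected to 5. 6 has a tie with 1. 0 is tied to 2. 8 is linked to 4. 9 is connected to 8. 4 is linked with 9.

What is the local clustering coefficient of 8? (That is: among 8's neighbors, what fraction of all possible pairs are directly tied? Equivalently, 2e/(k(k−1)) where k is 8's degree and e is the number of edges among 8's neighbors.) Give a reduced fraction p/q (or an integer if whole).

7/10

8's neighbors: 2, 4, 6, 7, and 9 (k = 5).
Possible neighbor pairs: C(5,2) = 10. Edges among them: 2–4, 2–6, 2–7, 2–9, 4–6, 4–9, 7–9 → e = 7.
Clustering(8) = 7/10.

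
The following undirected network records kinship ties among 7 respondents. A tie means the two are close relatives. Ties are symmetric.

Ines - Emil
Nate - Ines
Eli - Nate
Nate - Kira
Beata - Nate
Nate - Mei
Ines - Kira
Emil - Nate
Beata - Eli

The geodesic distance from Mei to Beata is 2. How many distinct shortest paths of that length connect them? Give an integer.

1

The shortest distance is 2, and the only length-2 path is Mei–Nate–Beata. So there is exactly 1 shortest path.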